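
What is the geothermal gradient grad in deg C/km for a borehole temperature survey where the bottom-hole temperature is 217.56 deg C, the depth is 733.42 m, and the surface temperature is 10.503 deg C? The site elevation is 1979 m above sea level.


grad = (T_d - T_surf) / d * 1000
grad = (217.56 - 10.503) / 733.42 * 1000
grad = 282.32 deg C/km


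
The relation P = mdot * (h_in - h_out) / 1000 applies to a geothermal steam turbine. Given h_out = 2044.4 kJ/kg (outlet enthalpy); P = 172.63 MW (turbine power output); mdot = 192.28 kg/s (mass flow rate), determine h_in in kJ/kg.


h_in = h_out + P * 1000 / mdot
h_in = 2044.4 + 172.63 * 1000 / 192.28
h_in = 2942.2 kJ/kg


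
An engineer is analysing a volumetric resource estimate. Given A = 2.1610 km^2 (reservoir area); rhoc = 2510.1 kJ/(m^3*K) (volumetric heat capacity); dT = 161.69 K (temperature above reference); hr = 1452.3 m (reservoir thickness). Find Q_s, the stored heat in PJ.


Step 1: Vr = A*1e6*hr = 2.161*1e6*1452.3 = 3.138420e+09 m^3
Step 2: Q_s = Vr*rhoc*dT/1e12 = 3.138420e+09*2510.1*161.69/1e12 = 1273.8 PJ
Q_s = 1273.8 PJ


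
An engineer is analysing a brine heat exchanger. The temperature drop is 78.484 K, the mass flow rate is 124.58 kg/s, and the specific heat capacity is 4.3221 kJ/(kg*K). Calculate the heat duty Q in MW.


Q = mdot * cp * dT / 1000
Q = 124.58 * 4.3221 * 78.484 / 1000
Q = 42.259 MW


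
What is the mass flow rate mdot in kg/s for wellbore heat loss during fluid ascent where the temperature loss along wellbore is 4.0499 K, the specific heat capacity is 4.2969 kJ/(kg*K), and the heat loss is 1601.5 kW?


mdot = Q_loss / (cp * dT)
mdot = 1601.5 / (4.2969 * 4.0499)
mdot = 92.030 kg/s


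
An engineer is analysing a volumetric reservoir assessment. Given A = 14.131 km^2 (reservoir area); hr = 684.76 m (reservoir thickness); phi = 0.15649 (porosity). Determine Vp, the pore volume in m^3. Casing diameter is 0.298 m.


Vp = A * 1e6 * hr * phi
Vp = 14.131 * 1e6 * 684.76 * 0.15649
Vp = 1.5143e+09 m^3


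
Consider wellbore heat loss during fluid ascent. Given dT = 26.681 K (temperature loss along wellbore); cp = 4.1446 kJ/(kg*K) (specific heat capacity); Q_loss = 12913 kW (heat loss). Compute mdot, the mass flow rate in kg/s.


mdot = Q_loss / (cp * dT)
mdot = 12913 / (4.1446 * 26.681)
mdot = 116.77 kg/s


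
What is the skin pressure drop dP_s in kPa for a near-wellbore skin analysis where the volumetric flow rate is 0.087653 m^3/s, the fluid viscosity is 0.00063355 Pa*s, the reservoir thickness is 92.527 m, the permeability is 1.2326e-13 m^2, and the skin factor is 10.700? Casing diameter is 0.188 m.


dP_s = S * q * mu / (2*pi*k*hr) / 1000
dP_s = 10.700 * 0.087653 * 0.00063355 / (2*pi*1.2326e-13*92.527) / 1000
dP_s = 8292.0 kPa


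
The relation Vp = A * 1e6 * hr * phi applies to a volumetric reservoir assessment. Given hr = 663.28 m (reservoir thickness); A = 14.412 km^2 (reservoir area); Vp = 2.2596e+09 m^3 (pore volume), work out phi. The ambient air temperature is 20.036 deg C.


phi = Vp / (A * 1e6 * hr)
phi = 2.2596e+09 / (14.412 * 1e6 * 663.28)
phi = 0.23638


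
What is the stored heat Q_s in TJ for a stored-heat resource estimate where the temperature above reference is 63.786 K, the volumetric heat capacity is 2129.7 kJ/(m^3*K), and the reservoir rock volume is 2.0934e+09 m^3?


Q_s = Vr * rhoc * dT / 1e12
Q_s = 2.0934e+09 * 2129.7 * 63.786 / 1e12
Q_s = 284.3780 PJ
Convert: 284.3780 PJ * 1000.0 = 2.8438e+05 TJ
Q_s = 2.8438e+05 TJ


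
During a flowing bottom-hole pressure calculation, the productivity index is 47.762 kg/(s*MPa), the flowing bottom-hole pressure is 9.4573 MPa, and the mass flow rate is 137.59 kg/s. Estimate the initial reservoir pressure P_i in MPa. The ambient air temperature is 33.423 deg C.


P_i = P_wf + mdot / PI
P_i = 9.4573 + 137.59 / 47.762
P_i = 12.338 MPa


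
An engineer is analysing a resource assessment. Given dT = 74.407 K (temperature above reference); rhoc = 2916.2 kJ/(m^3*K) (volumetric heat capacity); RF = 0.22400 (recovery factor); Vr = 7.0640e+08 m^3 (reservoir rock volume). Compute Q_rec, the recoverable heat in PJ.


Step 1: Q_s = Vr*rhoc*dT/1e12 = 7.0640e+08*2916.2*74.407/1e12 = 153.2787 PJ
Step 2: Q_rec = Q_s * RF = 153.2787 * 0.224 = 34.334 PJ
Q_rec = 34.334 PJ


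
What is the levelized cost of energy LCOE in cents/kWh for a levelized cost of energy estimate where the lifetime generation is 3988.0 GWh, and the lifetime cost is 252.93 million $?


LCOE = C_tot / E_tot * 100
LCOE = 252.93 / 3988.0 * 100
LCOE = 6.3423 cents/kWh


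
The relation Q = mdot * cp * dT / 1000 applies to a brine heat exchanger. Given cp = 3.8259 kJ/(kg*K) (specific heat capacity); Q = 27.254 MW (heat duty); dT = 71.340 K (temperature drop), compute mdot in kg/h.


mdot = Q * 1000 / (cp * dT)
mdot = 27.254 * 1000 / (3.8259 * 71.340)
mdot = 99.85356 kg/s
Convert: 99.85356 kg/s * 3600.0 = 3.5947e+05 kg/h
mdot = 3.5947e+05 kg/h


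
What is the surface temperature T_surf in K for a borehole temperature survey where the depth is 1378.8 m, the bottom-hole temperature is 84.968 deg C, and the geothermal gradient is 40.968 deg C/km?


T_surf = T_d - grad * d / 1000
T_surf = 84.968 - 40.968 * 1378.8 / 1000
T_surf = 28.48132 deg C
Convert to K: 28.48132 + 273.15 = 301.63 K
T_surf = 301.63 K


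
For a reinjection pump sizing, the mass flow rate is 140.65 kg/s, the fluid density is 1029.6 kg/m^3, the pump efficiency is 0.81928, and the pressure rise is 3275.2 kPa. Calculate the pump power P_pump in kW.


P_pump = mdot * dP / (rho * eta)
P_pump = 140.65 * 3275.2 / (1029.6 * 0.81928)
P_pump = 546.11 kW


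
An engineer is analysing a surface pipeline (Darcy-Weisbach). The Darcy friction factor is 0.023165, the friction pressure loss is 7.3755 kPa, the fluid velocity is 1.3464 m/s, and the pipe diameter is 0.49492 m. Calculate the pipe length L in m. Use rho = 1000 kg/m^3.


L = dP*1000*D / (f*rho*vel^2/2)
L = 7.3755*1000*0.49492 / (0.023165*1000*1.3464^2/2)
L = 173.85 m


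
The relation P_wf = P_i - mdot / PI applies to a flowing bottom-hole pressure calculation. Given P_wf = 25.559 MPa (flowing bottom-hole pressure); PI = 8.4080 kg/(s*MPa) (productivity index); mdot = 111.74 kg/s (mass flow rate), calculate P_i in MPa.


P_i = P_wf + mdot / PI
P_i = 25.559 + 111.74 / 8.4080
P_i = 38.849 MPa


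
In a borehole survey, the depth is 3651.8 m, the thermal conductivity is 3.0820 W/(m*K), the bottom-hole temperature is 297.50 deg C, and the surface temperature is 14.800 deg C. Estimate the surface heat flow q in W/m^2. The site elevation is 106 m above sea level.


Step 1: grad = (T_d - T_surf)/d * 1000 = (297.5 - 14.8)/3651.8 * 1000 = 77.41388 deg C/km
Step 2: q = k * grad / 1000 = 3.082 * 77.41388 / 1000 = 0.23859 W/m^2
q = 0.23859 W/m^2


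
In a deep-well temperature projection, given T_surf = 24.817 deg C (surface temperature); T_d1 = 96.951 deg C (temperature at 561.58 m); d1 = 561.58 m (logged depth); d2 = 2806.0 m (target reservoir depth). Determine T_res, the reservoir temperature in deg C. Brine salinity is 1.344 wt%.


Step 1: grad = (T_d1 - T_surf)/d1 * 1000 = (96.951 - 24.817)/561.58 * 1000 = 128.4483 deg C/km
Step 2: T_res = T_surf + grad*d2/1000 = 24.817 + 128.4483*2806.0/1000 = 385.24 deg C
T_res = 385.24 deg C


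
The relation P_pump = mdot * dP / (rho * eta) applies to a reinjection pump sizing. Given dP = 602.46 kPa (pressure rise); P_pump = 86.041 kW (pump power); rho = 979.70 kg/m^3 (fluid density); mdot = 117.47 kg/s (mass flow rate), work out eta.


eta = mdot * dP / (rho * P_pump)
eta = 117.47 * 602.46 / (979.70 * 86.041)
eta = 0.83957


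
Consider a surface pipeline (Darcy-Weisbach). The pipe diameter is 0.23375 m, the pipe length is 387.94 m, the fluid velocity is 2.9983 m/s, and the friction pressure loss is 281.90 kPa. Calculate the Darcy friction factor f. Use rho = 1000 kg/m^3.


f = dP*1000 / ((L/D)*(rho*vel^2/2))
f = 281.90*1000 / ((387.94/0.23375)*(1000*2.9983^2/2))
f = 0.037789


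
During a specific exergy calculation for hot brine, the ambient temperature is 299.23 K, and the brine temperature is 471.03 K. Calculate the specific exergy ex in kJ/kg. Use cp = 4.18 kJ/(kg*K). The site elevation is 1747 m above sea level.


ex = cp * ((T_b - T_0) - T_0 * ln(T_b/T_0))
ex = 4.18 * ((471.03 - 299.23) - 299.23 * ln(471.03/299.23))
ex = 150.63 kJ/kg


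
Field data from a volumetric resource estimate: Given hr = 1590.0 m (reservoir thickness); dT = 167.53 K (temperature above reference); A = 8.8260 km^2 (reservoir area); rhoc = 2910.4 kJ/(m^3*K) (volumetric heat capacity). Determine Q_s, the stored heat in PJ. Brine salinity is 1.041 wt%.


Step 1: Vr = A*1e6*hr = 8.826*1e6*1590.0 = 1.403334e+10 m^3
Step 2: Q_s = Vr*rhoc*dT/1e12 = 1.403334e+10*2910.4*167.53/1e12 = 6842.4 PJ
Q_s = 6842.4 PJ


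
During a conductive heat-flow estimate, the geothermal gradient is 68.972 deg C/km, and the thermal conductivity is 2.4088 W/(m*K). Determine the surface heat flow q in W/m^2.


q = k * grad / 1000
q = 2.4088 * 68.972 / 1000
q = 0.16614 W/m^2


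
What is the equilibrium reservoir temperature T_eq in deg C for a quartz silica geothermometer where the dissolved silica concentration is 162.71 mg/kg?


T_eq = 1309 / (5.19 - log10(SiO2)) - 273.15
T_eq = 1309 / (5.19 - log10(162.71)) - 273.15
T_eq = 166.32 deg C


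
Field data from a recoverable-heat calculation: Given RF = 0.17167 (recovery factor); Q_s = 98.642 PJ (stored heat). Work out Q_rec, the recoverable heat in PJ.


Q_rec = Q_s * RF
Q_rec = 98.642 * 0.17167
Q_rec = 16.934 PJ


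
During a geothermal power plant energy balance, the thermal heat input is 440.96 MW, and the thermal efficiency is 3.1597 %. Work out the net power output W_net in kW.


W_net = eta / 100 * Q_in
W_net = 3.1597 / 100 * 440.96
W_net = 13.93301 MW
Convert: 13.93301 MW * 1000.0 = 13933 kW
W_net = 13933 kW


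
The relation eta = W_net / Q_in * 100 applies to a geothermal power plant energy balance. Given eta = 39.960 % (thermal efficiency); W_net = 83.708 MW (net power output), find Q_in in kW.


Q_in = W_net / (eta / 100)
Q_in = 83.708 / (39.960 / 100)
Q_in = 209.4795 MW
Convert: 209.4795 MW * 1000.0 = 2.0948e+05 kW
Q_in = 2.0948e+05 kW


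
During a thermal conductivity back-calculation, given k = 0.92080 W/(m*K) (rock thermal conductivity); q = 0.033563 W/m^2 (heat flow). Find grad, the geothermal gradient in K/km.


grad = q / k * 1000
grad = 0.033563 / 0.92080 * 1000
grad = 36.44983 deg C/km
Convert: 36.44983 deg C/km * 1.0 = 36.450 K/km
grad = 36.450 K/km


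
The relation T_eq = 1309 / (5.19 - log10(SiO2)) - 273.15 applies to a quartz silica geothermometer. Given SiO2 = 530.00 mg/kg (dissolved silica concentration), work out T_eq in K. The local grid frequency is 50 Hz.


T_eq = 1309 / (5.19 - log10(SiO2)) - 273.15
T_eq = 1309 / (5.19 - log10(530.00)) - 273.15
T_eq = 257.7285 deg C
Convert to K: 257.7285 + 273.15 = 530.88 K
T_eq = 530.88 K


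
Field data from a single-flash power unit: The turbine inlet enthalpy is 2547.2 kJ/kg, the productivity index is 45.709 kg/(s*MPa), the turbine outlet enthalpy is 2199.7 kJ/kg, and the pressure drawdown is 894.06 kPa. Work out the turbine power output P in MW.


Step 1: mdot = PI * dP / 1000 = 45.709 * 894.06 / 1000 = 40.86659 kg/s
Step 2: P = mdot*(h_in - h_out)/1000 = 40.86659*(2547.2 - 2199.7)/1000 = 14.201 MW
P = 14.201 MW


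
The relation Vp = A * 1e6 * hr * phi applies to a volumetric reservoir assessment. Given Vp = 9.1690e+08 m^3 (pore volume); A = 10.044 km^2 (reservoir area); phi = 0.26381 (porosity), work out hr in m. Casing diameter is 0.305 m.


hr = Vp / (A * 1e6 * phi)
hr = 9.1690e+08 / (10.044 * 1e6 * 0.26381)
hr = 346.04 m


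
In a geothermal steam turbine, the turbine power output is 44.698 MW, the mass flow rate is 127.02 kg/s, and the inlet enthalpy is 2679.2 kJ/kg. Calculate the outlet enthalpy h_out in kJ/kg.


h_out = h_in - P * 1000 / mdot
h_out = 2679.2 - 44.698 * 1000 / 127.02
h_out = 2327.3 kJ/kg


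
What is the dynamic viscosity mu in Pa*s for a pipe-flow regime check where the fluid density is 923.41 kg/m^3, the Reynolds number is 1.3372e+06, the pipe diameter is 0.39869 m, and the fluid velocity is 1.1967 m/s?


mu = rho * vel * D / Re
mu = 923.41 * 1.1967 * 0.39869 / 1.3372e+06
mu = 0.00032947 Pa*s


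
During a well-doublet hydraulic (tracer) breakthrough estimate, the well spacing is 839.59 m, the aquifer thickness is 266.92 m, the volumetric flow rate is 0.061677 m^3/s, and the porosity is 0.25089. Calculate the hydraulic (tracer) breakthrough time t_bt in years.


t_bt = pi * hr * phi * L^2 / (3 * Qv) / (365.25*86400)
t_bt = pi * 266.92 * 0.25089 * 839.59^2 / (3 * 0.061677) / (365.25*86400)
t_bt = 25.398 years


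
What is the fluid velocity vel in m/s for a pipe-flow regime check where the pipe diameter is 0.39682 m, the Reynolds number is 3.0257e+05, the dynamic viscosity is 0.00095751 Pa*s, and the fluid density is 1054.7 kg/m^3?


vel = Re * mu / (rho * D)
vel = 3.0257e+05 * 0.00095751 / (1054.7 * 0.39682)
vel = 0.69222 m/s


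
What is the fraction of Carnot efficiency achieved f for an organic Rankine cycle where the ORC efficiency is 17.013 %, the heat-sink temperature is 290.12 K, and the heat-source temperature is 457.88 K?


f = (eta_orc/100) / (1 - Tc/Th)
f = (17.013/100) / (1 - 290.12/457.88)
f = 0.46435


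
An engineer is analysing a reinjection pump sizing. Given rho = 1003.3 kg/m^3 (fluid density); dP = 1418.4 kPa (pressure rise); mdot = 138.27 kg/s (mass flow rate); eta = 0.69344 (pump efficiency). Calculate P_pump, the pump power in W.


P_pump = mdot * dP / (rho * eta)
P_pump = 138.27 * 1418.4 / (1003.3 * 0.69344)
P_pump = 281.8947 kW
Convert: 281.8947 kW * 1000.0 = 2.8189e+05 W
P_pump = 2.8189e+05 W


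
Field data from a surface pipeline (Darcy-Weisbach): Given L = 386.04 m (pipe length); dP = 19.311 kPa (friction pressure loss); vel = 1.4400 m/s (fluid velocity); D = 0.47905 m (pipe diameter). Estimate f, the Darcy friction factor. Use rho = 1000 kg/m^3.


f = dP*1000 / ((L/D)*(rho*vel^2/2))
f = 19.311*1000 / ((386.04/0.47905)*(1000*1.4400^2/2))
f = 0.023113


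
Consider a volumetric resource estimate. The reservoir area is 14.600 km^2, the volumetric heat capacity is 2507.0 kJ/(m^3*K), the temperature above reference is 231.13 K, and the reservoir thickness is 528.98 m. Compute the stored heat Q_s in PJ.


Step 1: Vr = A*1e6*hr = 14.6*1e6*528.98 = 7.723108e+09 m^3
Step 2: Q_s = Vr*rhoc*dT/1e12 = 7.723108e+09*2507.0*231.13/1e12 = 4475.1 PJ
Q_s = 4475.1 PJ


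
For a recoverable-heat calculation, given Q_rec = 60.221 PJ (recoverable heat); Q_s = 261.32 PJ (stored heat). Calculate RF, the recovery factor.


RF = Q_rec / Q_s
RF = 60.221 / 261.32
RF = 0.23045


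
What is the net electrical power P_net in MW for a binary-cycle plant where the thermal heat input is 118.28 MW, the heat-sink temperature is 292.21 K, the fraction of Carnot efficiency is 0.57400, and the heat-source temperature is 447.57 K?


Step 1: eta = (1 - Tc/Th)*f = (1 - 292.21/447.57)*0.574 = 0.1992462
Step 2: P_net = eta * Q_in = 0.1992462 * 118.28 = 23.567 MW
P_net = 23.567 MW


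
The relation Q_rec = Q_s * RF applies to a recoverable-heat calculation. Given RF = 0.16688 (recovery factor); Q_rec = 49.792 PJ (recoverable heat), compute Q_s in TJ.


Q_s = Q_rec / RF
Q_s = 49.792 / 0.16688
Q_s = 298.3701 PJ
Convert: 298.3701 PJ * 1000.0 = 2.9837e+05 TJ
Q_s = 2.9837e+05 TJ


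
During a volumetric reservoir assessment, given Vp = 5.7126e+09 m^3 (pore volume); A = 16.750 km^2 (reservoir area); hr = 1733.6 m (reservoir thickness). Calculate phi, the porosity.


phi = Vp / (A * 1e6 * hr)
phi = 5.7126e+09 / (16.750 * 1e6 * 1733.6)
phi = 0.19673


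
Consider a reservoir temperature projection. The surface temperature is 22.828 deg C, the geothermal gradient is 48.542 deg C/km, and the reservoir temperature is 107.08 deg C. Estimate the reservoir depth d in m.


d = (T_res - T_surf) / grad * 1000
d = (107.08 - 22.828) / 48.542 * 1000
d = 1735.7 m


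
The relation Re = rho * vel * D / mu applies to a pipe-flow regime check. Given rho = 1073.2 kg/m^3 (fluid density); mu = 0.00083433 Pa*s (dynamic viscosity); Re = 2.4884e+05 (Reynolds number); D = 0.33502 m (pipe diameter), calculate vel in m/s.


vel = Re * mu / (rho * D)
vel = 2.4884e+05 * 0.00083433 / (1073.2 * 0.33502)
vel = 0.57744 m/s


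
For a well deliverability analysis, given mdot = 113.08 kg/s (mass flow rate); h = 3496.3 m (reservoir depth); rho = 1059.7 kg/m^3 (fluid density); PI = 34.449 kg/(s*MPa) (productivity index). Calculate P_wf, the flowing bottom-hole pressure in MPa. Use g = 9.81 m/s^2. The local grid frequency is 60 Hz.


Step 1: P_i = rho*g*h/1e6 = 1059.7*9.81*3496.3/1e6 = 36.34634 MPa
Step 2: P_wf = P_i - mdot/PI = 36.34634 - 113.08/34.449 = 33.064 MPa
P_wf = 33.064 MPa


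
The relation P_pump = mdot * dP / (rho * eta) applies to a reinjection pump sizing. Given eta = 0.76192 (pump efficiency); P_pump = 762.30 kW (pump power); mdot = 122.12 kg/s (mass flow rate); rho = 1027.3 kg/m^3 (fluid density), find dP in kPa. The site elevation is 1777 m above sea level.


dP = P_pump * rho * eta / mdot
dP = 762.30 * 1027.3 * 0.76192 / 122.12
dP = 4885.9 kPa


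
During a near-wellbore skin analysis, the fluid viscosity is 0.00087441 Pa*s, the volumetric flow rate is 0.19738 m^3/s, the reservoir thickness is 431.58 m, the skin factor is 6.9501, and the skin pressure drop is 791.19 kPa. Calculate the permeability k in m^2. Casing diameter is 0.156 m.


k = S*q*mu / (2*pi*dP_s*1000*hr)
k = 6.9501*0.19738*0.00087441 / (2*pi*791.19*1000*431.58)
k = 5.5910e-13 m^2


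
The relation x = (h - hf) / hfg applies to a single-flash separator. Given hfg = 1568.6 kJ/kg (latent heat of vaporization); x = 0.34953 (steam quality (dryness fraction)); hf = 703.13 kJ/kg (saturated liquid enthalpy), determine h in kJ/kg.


h = hf + x * hfg
h = 703.13 + 0.34953 * 1568.6
h = 1251.4 kJ/kg


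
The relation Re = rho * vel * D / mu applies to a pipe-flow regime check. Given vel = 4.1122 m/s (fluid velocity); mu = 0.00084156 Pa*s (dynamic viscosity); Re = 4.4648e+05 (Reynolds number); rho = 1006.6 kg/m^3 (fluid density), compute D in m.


D = Re * mu / (rho * vel)
D = 4.4648e+05 * 0.00084156 / (1006.6 * 4.1122)
D = 0.090773 m


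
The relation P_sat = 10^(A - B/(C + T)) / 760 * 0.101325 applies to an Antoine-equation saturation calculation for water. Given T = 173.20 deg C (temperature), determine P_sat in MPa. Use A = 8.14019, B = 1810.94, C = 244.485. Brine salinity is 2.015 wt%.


P_sat = 10^(A - B/(C + T)) / 760 * 0.101325
P_sat = 10^(8.14019 - 1810.94/(244.485 + 173.20)) / 760 * 0.101325
P_sat = 0.85003 MPa


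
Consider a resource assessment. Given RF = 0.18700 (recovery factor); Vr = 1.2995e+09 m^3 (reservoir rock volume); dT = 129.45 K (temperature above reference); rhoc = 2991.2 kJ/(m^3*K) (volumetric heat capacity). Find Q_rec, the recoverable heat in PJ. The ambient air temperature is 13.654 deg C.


Step 1: Q_s = Vr*rhoc*dT/1e12 = 1.2995e+09*2991.2*129.45/1e12 = 503.1805 PJ
Step 2: Q_rec = Q_s * RF = 503.1805 * 0.187 = 94.095 PJ
Q_rec = 94.095 PJ


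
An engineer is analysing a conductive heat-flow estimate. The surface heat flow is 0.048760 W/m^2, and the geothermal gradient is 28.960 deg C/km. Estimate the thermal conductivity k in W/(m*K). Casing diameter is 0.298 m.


k = q * 1000 / grad
k = 0.048760 * 1000 / 28.960
k = 1.6837 W/(m*K)


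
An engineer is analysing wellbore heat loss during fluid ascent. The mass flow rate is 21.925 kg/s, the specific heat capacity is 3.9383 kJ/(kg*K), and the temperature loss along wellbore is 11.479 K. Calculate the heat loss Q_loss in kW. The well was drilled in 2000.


Q_loss = mdot * cp * dT
Q_loss = 21.925 * 3.9383 * 11.479
Q_loss = 991.18 kW


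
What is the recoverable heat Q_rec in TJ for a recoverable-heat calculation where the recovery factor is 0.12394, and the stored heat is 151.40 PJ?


Q_rec = Q_s * RF
Q_rec = 151.40 * 0.12394
Q_rec = 18.76452 PJ
Convert: 18.76452 PJ * 1000.0 = 18765 TJ
Q_rec = 18765 TJ


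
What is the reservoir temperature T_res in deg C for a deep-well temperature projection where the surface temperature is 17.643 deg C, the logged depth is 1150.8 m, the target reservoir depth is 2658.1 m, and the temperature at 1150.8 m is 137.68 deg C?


Step 1: grad = (T_d1 - T_surf)/d1 * 1000 = (137.68 - 17.643)/1150.8 * 1000 = 104.3074 deg C/km
Step 2: T_res = T_surf + grad*d2/1000 = 17.643 + 104.3074*2658.1/1000 = 294.90 deg C
T_res = 294.90 deg C


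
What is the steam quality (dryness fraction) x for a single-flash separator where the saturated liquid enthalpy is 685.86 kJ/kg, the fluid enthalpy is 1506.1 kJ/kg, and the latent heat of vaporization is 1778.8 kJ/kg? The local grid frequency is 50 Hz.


x = (h - hf) / hfg
x = (1506.1 - 685.86) / 1778.8
x = 0.46112


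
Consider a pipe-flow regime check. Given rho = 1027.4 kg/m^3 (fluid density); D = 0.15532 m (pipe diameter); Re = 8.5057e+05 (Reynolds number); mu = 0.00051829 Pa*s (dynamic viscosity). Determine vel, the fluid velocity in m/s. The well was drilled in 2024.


vel = Re * mu / (rho * D)
vel = 8.5057e+05 * 0.00051829 / (1027.4 * 0.15532)
vel = 2.7626 m/s


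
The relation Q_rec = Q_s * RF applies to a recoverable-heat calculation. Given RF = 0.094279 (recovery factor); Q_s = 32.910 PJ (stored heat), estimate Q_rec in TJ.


Q_rec = Q_s * RF
Q_rec = 32.910 * 0.094279
Q_rec = 3.102722 PJ
Convert: 3.102722 PJ * 1000.0 = 3102.7 TJ
Q_rec = 3102.7 TJ


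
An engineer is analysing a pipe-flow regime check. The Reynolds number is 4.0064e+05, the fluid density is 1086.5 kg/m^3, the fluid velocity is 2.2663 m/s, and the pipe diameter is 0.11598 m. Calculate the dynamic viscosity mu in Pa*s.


mu = rho * vel * D / Re
mu = 1086.5 * 2.2663 * 0.11598 / 4.0064e+05
mu = 0.00071281 Pa*s


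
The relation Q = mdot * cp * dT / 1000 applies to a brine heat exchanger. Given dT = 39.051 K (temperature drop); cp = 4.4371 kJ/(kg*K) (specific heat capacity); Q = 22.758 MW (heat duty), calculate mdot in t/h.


mdot = Q * 1000 / (cp * dT)
mdot = 22.758 * 1000 / (4.4371 * 39.051)
mdot = 131.3417 kg/s
Convert: 131.3417 kg/s * 3.6 = 472.83 t/h
mdot = 472.83 t/h


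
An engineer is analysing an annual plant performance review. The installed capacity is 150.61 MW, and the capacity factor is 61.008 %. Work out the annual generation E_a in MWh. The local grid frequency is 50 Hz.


E_a = CF / 100 * cap * 8760
E_a = 61.008 / 100 * 150.61 * 8760
E_a = 8.0491e+05 MWh


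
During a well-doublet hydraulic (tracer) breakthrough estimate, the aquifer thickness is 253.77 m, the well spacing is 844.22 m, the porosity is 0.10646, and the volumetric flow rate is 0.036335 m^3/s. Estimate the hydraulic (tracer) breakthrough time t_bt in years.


t_bt = pi * hr * phi * L^2 / (3 * Qv) / (365.25*86400)
t_bt = pi * 253.77 * 0.10646 * 844.22^2 / (3 * 0.036335) / (365.25*86400)
t_bt = 17.585 years


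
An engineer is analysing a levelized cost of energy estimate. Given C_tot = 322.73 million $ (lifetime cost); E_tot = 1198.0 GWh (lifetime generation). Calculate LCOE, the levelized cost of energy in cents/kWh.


LCOE = C_tot / E_tot * 100
LCOE = 322.73 / 1198.0 * 100
LCOE = 26.939 cents/kWh


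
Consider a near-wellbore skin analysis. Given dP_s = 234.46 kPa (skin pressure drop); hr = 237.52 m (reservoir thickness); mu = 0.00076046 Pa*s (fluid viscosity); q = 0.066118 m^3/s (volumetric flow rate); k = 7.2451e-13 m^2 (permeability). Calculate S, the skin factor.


S = dP_s * 1000 * 2*pi*k*hr / (q*mu)
S = 234.46 * 1000 * 2*pi*7.2451e-13*237.52 / (0.066118*0.00076046)
S = 5.0419


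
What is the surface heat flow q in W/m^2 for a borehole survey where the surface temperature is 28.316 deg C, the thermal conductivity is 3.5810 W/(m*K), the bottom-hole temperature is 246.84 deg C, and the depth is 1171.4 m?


Step 1: grad = (T_d - T_surf)/d * 1000 = (246.84 - 28.316)/1171.4 * 1000 = 186.5494 deg C/km
Step 2: q = k * grad / 1000 = 3.581 * 186.5494 / 1000 = 0.66803 W/m^2
q = 0.66803 W/m^2


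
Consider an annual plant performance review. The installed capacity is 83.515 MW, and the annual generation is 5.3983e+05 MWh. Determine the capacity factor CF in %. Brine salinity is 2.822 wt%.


CF = E_a / (cap * 8760) * 100
CF = 5.3983e+05 / (83.515 * 8760) * 100
CF = 73.788 %


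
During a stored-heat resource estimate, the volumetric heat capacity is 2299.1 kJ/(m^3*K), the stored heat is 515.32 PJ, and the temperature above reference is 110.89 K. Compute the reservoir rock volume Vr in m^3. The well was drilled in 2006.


Vr = Q_s * 1e12 / (rhoc * dT)
Vr = 515.32 * 1e12 / (2299.1 * 110.89)
Vr = 2.0213e+09 m^3


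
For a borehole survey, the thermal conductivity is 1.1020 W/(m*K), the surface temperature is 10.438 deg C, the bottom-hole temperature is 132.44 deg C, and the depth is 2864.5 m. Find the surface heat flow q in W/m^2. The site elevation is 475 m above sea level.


Step 1: grad = (T_d - T_surf)/d * 1000 = (132.44 - 10.438)/2864.5 * 1000 = 42.59103 deg C/km
Step 2: q = k * grad / 1000 = 1.102 * 42.59103 / 1000 = 0.046935 W/m^2
q = 0.046935 W/m^2


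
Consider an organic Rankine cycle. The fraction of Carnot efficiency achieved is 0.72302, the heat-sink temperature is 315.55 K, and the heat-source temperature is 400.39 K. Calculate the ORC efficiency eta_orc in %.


eta_orc = (1 - Tc/Th) * f * 100
eta_orc = (1 - 315.55/400.39) * 0.72302 * 100
eta_orc = 15.320 %


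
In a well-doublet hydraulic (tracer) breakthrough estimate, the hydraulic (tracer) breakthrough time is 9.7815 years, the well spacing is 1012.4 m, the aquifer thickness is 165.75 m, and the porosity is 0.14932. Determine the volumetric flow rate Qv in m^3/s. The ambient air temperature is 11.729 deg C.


Qv = pi*hr*phi*L^2 / (3*t_bt*365.25*86400)
Qv = pi*165.75*0.14932*1012.4^2 / (3*9.7815*365.25*86400)
Qv = 0.086059 m^3/s


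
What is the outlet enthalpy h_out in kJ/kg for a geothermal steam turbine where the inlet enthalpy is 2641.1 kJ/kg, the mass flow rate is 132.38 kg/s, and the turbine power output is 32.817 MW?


h_out = h_in - P * 1000 / mdot
h_out = 2641.1 - 32.817 * 1000 / 132.38
h_out = 2393.2 kJ/kg


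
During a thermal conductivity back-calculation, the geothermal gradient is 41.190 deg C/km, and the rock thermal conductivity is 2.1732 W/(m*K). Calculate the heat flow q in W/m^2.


q = k * grad / 1000
q = 2.1732 * 41.190 / 1000
q = 0.089514 W/m^2


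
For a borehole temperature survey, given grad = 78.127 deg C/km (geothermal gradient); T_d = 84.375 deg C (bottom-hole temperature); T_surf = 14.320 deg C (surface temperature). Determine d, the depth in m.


d = (T_d - T_surf) / grad * 1000
d = (84.375 - 14.320) / 78.127 * 1000
d = 896.68 m


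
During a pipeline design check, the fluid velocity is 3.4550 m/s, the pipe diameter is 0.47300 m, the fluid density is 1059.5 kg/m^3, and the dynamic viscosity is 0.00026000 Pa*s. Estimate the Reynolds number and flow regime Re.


Step 1: Re = rho*vel*D/mu = 1059.5*3.455*0.473/0.00026 = 6.6594e+06
Step 2: Re = 6.6594e+06 > 4000, so flow is turbulent.
Re = 6.6594e+06 (turbulent)


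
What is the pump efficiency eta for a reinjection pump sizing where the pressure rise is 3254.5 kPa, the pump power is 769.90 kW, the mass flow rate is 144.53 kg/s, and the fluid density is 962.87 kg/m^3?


eta = mdot * dP / (rho * P_pump)
eta = 144.53 * 3254.5 / (962.87 * 769.90)
eta = 0.63451


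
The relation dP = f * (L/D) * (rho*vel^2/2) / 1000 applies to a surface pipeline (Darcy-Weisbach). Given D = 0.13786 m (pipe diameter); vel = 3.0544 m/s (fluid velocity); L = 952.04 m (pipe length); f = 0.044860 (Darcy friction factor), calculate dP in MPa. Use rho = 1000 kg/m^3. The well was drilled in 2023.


dP = f * (L/D) * (rho*vel^2/2) / 1000
dP = 0.044860 * (952.04/0.13786) * (1000*3.0544^2/2) / 1000
dP = 1445.100 kPa
Convert: 1445.100 kPa * 0.001 = 1.4451 MPa
dP = 1.4451 MPa


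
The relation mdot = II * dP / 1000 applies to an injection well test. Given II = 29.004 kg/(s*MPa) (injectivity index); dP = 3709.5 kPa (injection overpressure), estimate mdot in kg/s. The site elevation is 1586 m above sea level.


mdot = II * dP / 1000
mdot = 29.004 * 3709.5 / 1000
mdot = 107.59 kg/s


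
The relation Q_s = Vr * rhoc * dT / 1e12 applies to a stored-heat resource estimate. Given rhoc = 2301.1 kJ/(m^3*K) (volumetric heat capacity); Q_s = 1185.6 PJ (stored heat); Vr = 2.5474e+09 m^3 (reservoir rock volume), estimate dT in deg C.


dT = Q_s * 1e12 / (Vr * rhoc)
dT = 1185.6 * 1e12 / (2.5474e+09 * 2301.1)
dT = 202.2579 K
Convert (temperature difference, 1 K = 1 deg C): 202.2579 K = 202.2579 deg C
dT = 202.26 deg C


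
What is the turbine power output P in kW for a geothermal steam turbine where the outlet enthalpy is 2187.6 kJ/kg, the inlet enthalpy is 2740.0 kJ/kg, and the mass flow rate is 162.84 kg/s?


P = mdot * (h_in - h_out) / 1000
P = 162.84 * (2740.0 - 2187.6) / 1000
P = 89.95282 MW
Convert: 89.95282 MW * 1000.0 = 89953 kW
P = 89953 kW


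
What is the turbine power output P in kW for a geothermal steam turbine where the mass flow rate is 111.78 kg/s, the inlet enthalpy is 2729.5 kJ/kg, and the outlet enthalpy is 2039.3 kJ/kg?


P = mdot * (h_in - h_out) / 1000
P = 111.78 * (2729.5 - 2039.3) / 1000
P = 77.15056 MW
Convert: 77.15056 MW * 1000.0 = 77151 kW
P = 77151 kW


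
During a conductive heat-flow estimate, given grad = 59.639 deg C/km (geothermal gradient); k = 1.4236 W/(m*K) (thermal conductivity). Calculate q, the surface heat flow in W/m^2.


q = k * grad / 1000
q = 1.4236 * 59.639 / 1000
q = 0.084902 W/m^2


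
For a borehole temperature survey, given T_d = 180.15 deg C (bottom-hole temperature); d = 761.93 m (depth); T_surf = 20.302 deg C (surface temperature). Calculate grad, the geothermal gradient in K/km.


grad = (T_d - T_surf) / d * 1000
grad = (180.15 - 20.302) / 761.93 * 1000
grad = 209.7936 deg C/km
Convert: 209.7936 deg C/km * 1.0 = 209.79 K/km
grad = 209.79 K/km


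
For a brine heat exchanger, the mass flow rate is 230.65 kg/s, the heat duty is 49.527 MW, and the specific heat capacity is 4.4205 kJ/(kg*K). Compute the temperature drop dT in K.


dT = Q * 1000 / (mdot * cp)
dT = 49.527 * 1000 / (230.65 * 4.4205)
dT = 48.575 K


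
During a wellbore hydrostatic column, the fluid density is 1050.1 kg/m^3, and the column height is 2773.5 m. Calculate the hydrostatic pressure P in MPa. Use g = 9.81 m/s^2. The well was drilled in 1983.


P = rho * g * h / 1e6
P = 1050.1 * 9.81 * 2773.5 / 1e6
P = 28.571 MPa


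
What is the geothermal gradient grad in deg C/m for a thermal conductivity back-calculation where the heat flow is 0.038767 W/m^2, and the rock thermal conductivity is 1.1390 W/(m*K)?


grad = q / k * 1000
grad = 0.038767 / 1.1390 * 1000
grad = 34.03600 deg C/km
Convert: 34.03600 deg C/km * 0.001 = 0.034036 deg C/m
grad = 0.034036 deg C/m


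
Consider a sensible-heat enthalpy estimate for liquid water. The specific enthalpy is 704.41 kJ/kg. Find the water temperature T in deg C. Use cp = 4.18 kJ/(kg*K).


T = h / cp
T = 704.41 / 4.18
T = 168.52 deg C


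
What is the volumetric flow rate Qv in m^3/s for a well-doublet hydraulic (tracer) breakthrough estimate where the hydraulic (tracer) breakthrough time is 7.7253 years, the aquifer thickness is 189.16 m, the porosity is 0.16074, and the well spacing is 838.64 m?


Qv = pi*hr*phi*L^2 / (3*t_bt*365.25*86400)
Qv = pi*189.16*0.16074*838.64^2 / (3*7.7253*365.25*86400)
Qv = 0.091857 m^3/s


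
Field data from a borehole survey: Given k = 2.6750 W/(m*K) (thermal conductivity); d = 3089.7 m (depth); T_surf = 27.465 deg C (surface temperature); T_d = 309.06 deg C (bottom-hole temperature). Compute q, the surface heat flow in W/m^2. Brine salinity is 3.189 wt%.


Step 1: grad = (T_d - T_surf)/d * 1000 = (309.06 - 27.465)/3089.7 * 1000 = 91.13992 deg C/km
Step 2: q = k * grad / 1000 = 2.675 * 91.13992 / 1000 = 0.24380 W/m^2
q = 0.24380 W/m^2


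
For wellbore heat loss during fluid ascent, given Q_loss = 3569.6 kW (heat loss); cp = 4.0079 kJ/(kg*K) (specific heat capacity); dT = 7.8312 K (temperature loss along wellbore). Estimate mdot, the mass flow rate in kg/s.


mdot = Q_loss / (cp * dT)
mdot = 3569.6 / (4.0079 * 7.8312)
mdot = 113.73 kg/s


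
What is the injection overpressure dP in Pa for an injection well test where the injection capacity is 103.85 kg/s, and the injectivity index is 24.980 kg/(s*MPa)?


dP = mdot * 1000 / II
dP = 103.85 * 1000 / 24.980
dP = 4157.326 kPa
Convert: 4157.326 kPa * 1000.0 = 4.1573e+06 Pa
dP = 4.1573e+06 Pa


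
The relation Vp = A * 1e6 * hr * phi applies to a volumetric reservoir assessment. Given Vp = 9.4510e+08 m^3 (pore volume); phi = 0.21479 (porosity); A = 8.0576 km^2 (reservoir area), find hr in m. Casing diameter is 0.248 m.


hr = Vp / (A * 1e6 * phi)
hr = 9.4510e+08 / (8.0576 * 1e6 * 0.21479)
hr = 546.08 m


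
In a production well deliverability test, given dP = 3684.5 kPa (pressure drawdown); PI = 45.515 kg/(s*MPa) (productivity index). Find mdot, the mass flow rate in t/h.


mdot = PI * dP / 1000
mdot = 45.515 * 3684.5 / 1000
mdot = 167.7000 kg/s
Convert: 167.7000 kg/s * 3.6 = 603.72 t/h
mdot = 603.72 t/h


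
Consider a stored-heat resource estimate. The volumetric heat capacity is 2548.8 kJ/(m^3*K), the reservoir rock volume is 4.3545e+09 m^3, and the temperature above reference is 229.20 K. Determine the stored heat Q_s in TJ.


Q_s = Vr * rhoc * dT / 1e12
Q_s = 4.3545e+09 * 2548.8 * 229.20 / 1e12
Q_s = 2543.833 PJ
Convert: 2543.833 PJ * 1000.0 = 2.5438e+06 TJ
Q_s = 2.5438e+06 TJ


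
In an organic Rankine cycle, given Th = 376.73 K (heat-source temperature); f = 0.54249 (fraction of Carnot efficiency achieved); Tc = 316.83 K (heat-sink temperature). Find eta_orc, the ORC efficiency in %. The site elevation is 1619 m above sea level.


eta_orc = (1 - Tc/Th) * f * 100
eta_orc = (1 - 316.83/376.73) * 0.54249 * 100
eta_orc = 8.6256 %


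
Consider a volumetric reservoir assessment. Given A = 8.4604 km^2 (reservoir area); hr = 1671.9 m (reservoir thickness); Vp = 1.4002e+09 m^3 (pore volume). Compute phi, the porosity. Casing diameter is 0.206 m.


phi = Vp / (A * 1e6 * hr)
phi = 1.4002e+09 / (8.4604 * 1e6 * 1671.9)
phi = 0.098989


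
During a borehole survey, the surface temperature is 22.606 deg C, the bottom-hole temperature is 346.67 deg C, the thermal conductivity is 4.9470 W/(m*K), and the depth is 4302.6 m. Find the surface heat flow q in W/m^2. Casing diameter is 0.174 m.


Step 1: grad = (T_d - T_surf)/d * 1000 = (346.67 - 22.606)/4302.6 * 1000 = 75.31818 deg C/km
Step 2: q = k * grad / 1000 = 4.947 * 75.31818 / 1000 = 0.37260 W/m^2
q = 0.37260 W/m^2


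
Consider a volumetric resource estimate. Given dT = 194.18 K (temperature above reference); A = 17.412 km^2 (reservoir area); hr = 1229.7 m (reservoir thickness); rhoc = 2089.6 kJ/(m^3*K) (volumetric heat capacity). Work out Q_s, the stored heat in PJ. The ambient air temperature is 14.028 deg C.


Step 1: Vr = A*1e6*hr = 17.412*1e6*1229.7 = 2.141154e+10 m^3
Step 2: Q_s = Vr*rhoc*dT/1e12 = 2.141154e+10*2089.6*194.18/1e12 = 8687.9 PJ
Q_s = 8687.9 PJ


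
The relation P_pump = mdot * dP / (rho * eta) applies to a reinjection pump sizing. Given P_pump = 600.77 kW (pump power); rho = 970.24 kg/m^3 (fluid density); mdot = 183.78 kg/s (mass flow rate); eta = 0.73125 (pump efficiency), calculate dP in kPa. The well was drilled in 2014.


dP = P_pump * rho * eta / mdot
dP = 600.77 * 970.24 * 0.73125 / 183.78
dP = 2319.3 kPa


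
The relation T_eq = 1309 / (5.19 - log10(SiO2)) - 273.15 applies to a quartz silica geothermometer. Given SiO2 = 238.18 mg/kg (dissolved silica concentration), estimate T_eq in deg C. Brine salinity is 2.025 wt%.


T_eq = 1309 / (5.19 - log10(SiO2)) - 273.15
T_eq = 1309 / (5.19 - log10(238.18)) - 273.15
T_eq = 192.17 deg C


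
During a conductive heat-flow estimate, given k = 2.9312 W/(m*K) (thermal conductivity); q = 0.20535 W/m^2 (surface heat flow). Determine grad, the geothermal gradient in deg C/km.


grad = q * 1000 / k
grad = 0.20535 * 1000 / 2.9312
grad = 70.057 deg C/km


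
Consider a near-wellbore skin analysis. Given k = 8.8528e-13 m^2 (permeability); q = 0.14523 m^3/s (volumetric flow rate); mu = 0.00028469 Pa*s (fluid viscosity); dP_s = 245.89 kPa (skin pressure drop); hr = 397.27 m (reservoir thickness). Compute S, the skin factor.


S = dP_s * 1000 * 2*pi*k*hr / (q*mu)
S = 245.89 * 1000 * 2*pi*8.8528e-13*397.27 / (0.14523*0.00028469)
S = 13.142


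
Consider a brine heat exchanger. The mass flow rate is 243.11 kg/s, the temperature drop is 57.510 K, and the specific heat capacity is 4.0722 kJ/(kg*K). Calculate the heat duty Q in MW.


Q = mdot * cp * dT / 1000
Q = 243.11 * 4.0722 * 57.510 / 1000
Q = 56.934 MW


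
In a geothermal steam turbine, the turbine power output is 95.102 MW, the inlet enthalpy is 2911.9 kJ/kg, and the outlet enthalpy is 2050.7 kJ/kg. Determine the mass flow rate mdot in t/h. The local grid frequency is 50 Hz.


mdot = P * 1000 / (h_in - h_out)
mdot = 95.102 * 1000 / (2911.9 - 2050.7)
mdot = 110.4296 kg/s
Convert: 110.4296 kg/s * 3.6 = 397.55 t/h
mdot = 397.55 t/h


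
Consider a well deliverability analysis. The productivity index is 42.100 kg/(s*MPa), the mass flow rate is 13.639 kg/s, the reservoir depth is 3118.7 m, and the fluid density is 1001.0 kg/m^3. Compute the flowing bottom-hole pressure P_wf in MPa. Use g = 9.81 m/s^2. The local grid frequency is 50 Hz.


Step 1: P_i = rho*g*h/1e6 = 1001.0*9.81*3118.7/1e6 = 30.62504 MPa
Step 2: P_wf = P_i - mdot/PI = 30.62504 - 13.639/42.1 = 30.301 MPa
P_wf = 30.301 MPa


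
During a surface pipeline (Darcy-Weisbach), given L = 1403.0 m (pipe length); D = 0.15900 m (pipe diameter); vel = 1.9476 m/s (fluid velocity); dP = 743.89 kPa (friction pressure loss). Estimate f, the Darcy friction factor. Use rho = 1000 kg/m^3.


f = dP*1000 / ((L/D)*(rho*vel^2/2))
f = 743.89*1000 / ((1403.0/0.15900)*(1000*1.9476^2/2))
f = 0.044451


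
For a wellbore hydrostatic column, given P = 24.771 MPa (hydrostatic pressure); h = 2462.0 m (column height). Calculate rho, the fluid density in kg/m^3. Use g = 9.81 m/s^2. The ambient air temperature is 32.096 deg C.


rho = P * 1e6 / (g * h)
rho = 24.771 * 1e6 / (9.81 * 2462.0)
rho = 1025.6 kg/m^3


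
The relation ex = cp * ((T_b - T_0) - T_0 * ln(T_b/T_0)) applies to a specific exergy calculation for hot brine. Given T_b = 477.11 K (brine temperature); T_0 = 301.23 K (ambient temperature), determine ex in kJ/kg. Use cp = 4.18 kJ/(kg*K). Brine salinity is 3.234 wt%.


ex = cp * ((T_b - T_0) - T_0 * ln(T_b/T_0))
ex = 4.18 * ((477.11 - 301.23) - 301.23 * ln(477.11/301.23))
ex = 156.13 kJ/kg


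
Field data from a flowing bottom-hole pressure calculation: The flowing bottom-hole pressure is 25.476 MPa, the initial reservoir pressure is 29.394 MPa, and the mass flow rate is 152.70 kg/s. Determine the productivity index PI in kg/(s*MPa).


PI = mdot / (P_i - P_wf)
PI = 152.70 / (29.394 - 25.476)
PI = 38.974 kg/(s*MPa)


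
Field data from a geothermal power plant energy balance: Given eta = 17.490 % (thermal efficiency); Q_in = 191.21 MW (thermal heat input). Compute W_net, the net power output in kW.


W_net = eta / 100 * Q_in
W_net = 17.490 / 100 * 191.21
W_net = 33.44263 MW
Convert: 33.44263 MW * 1000.0 = 33443 kW
W_net = 33443 kW


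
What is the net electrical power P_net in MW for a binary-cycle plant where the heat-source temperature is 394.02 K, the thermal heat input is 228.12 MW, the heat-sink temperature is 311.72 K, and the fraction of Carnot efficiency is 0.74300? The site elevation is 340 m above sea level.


Step 1: eta = (1 - Tc/Th)*f = (1 - 311.72/394.02)*0.743 = 0.1551924
Step 2: P_net = eta * Q_in = 0.1551924 * 228.12 = 35.402 MW
P_net = 35.402 MW
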